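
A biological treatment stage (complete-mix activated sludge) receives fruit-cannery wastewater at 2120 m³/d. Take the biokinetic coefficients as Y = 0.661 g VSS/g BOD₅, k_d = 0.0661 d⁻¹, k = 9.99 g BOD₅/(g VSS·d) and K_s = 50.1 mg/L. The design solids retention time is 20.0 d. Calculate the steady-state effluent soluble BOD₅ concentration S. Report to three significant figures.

Effluent substrate depends only on kinetics and SRT: S = K_s(1 + k_d θ_c) / [θ_c(Yk − k_d) − 1] = 50.1 × (1 + 0.0661 × 20.0) / [20.0 × (0.661 × 9.99 − 0.0661) − 1] = 116.3 / 129.7 = 0.8966 mg/L.

S ≈ 0.897 mg/L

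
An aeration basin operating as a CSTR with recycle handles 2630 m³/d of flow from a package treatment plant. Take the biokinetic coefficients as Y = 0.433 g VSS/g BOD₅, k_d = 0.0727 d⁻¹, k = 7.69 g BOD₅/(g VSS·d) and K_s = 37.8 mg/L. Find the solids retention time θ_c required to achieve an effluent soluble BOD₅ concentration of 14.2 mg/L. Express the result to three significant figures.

At the target effluent, Y k S/(K_s+S) = 0.433×7.69×14.2/52.00 = 0.9093 d⁻¹.
Then 1/θ_c = μ − k_d = 0.9093 − 0.0727 = 0.8366 d⁻¹, giving θ_c = 1.195 d.

θ_c ≈ 1.20 d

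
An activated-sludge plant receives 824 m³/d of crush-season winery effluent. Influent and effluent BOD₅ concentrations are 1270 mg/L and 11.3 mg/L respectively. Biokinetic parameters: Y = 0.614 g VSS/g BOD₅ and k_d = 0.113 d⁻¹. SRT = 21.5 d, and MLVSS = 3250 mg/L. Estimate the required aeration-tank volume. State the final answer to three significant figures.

V ≈ 1230 m³

Steady-state biomass mass balance: V·X·(1 + k_d·θ_c) = Y·Q·(S₀ − S)·θ_c, so V = 0.614 × 824 × (1270 − 11.3) × 21.5 / [3250 × (1 + 0.113 × 21.5)] = 1.37×10^7 / 11146 = 1228 m³.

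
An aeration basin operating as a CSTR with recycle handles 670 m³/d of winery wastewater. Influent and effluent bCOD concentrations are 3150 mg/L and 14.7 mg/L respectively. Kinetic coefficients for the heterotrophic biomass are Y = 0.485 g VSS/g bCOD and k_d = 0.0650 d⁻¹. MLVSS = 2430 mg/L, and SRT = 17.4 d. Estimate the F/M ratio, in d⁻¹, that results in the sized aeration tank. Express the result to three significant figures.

Rearranging the biomass balance for a CMAS with decay, V = Y·Q·ΔS·θ_c / [X·(1+k_d θ_c)] = 0.485 × 670 × (3150 − 14.7) × 17.4 / [2430 × (1 + 0.0650 × 17.4)] = 1.77×10^7 / 5178 = 3423 m³.
F/M = Q·S₀ / (V·X) = 670 × 3150 / (3423 × 2430) = 0.2537 g bCOD·(g VSS·d)⁻¹.

F/M ≈ 0.254 d⁻¹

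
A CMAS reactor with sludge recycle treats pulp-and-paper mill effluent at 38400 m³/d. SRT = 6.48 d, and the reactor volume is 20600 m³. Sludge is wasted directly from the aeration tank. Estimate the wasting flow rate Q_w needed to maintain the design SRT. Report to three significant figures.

Wasting from the aeration tank: Q_w = V / θ_c = 20600 / 6.48 = 3179 m³/d.

Q_w ≈ 3180 m³/d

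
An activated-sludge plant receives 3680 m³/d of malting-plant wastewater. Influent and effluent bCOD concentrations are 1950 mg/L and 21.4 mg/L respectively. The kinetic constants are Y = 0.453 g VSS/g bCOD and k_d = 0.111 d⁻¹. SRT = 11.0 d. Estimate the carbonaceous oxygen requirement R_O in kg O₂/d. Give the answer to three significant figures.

R_O ≈ 5040 kg O₂/d

Y_obs = Y / (1 + k_d θ_c) = 0.453 / (1 + 0.111 × 11.0) = 0.453 / 2.221 = 0.2040.
Substrate removed = Q·(S₀ − S) = 3680 m³/d × (1950 − 21.4) g/m³ = 7.1×10^6 g/d = 7097 kg/d.
P_X = Y_obs·Q·(S₀ − S) = 0.2040 × 7097 = 1448 kg VSS/d.
R_O = Q·ΔS − 1.42 P_X = 7097 − 2056 = 5042 kg O₂/d.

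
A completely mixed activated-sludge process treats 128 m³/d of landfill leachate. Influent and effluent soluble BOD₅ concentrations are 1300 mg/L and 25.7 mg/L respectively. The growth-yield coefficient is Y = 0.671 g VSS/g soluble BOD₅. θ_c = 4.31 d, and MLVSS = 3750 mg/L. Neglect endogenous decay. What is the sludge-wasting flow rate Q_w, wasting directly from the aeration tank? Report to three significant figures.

Q_w ≈ 29.2 m³/d

With k_d = 0 the design equation reduces to V = Y Q (S₀−S) θ_c / X = 0.671 × 128 × (1300 − 25.7) × 4.31 / 3750 = 125.8 m³.
For wasting at MLVSS concentration, Q_w = V/θ_c = 125.8/4.31 = 29.19 m³/d.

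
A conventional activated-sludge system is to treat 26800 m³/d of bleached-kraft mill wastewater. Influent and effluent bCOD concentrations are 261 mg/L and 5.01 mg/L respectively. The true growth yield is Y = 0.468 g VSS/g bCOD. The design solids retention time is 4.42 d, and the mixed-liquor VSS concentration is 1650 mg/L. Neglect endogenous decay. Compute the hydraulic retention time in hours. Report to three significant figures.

With k_d = 0 the design equation reduces to V = Y Q (S₀−S) θ_c / X = 0.468 × 26800 × (261 − 5.01) × 4.42 / 1650 = 8601 m³.
Hydraulic retention time τ = V/Q = 8601 / 26800 = 0.3209 d = 7.702 h.

τ ≈ 7.70 h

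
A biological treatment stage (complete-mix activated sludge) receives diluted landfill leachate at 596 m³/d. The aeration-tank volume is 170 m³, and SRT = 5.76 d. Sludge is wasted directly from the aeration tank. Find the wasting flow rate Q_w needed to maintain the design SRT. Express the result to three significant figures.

Wasting from the aeration tank: Q_w = V / θ_c = 170.0 / 5.76 = 29.51 m³/d.

Q_w ≈ 29.5 m³/d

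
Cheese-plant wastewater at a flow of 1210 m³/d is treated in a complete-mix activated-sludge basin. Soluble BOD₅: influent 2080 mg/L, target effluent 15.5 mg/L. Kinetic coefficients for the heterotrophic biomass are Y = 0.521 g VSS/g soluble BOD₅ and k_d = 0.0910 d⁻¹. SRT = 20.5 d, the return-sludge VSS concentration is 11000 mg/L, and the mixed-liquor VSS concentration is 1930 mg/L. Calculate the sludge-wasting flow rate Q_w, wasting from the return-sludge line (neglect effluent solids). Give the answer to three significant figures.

Q_w ≈ 41.3 m³/d

From the SRT design equation V = Y Q (S₀−S) θ_c / [X (1 + k_d θ_c)] = 0.521 × 1210 × (2080 − 15.5) × 20.5 / [1930 × (1 + 0.0910 × 20.5)] = 2.67×10^7 / 5530 = 4824 m³.
Q_w = (V·X)/(θ_c X_r) = 4824 × 1930 / (20.5 × 11000) = 41.29 m³/d.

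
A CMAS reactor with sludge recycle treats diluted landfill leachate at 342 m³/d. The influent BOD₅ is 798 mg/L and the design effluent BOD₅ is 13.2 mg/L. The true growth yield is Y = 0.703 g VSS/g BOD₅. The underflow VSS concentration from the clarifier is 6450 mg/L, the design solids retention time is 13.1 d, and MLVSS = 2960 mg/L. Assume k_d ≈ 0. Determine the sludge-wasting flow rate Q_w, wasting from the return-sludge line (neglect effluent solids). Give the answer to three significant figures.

Q_w ≈ 29.3 m³/d

Biomass mass balance (decay neglected): V·X = Y·Q·(S₀ − S)·θ_c, so V = 0.703 × 342 × (798 − 13.2) × 13.1 / 2960 = 835.1 m³.
θ_c = V·X/(Q_w·X_r) when wasting from the recycle, so Q_w = V·X/(θ_c·X_r) = 835.1 × 2960 / (13.1 × 6450) = 29.25 m³/d.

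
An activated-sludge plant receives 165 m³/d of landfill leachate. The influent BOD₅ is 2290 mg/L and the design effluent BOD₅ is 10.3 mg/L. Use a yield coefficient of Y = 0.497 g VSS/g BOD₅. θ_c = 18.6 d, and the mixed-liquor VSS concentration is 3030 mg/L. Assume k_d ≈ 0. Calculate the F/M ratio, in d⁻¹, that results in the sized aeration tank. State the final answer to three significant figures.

F/M ≈ 0.109 d⁻¹

Biomass mass balance (decay neglected): V·X = Y·Q·(S₀ − S)·θ_c, so V = 0.497 × 165 × (2290 − 10.3) × 18.6 / 3030 = 1148 m³.
Food-to-microorganism ratio F/M = Q S₀ / (V X) = 165 × 2290 / (1148 × 3030) = 0.1087 d⁻¹.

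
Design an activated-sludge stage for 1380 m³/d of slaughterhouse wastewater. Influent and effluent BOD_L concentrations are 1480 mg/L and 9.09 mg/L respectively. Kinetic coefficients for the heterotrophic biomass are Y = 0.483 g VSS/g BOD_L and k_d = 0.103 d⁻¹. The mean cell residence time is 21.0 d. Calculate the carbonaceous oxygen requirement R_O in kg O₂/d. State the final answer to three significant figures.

The observed yield is Y_obs = Y/(1 + k_d·θ_c) = 0.483 / (1 + 0.103 × 21.0) = 0.483 / 3.163 = 0.1527 g VSS per g BOD_L removed.
Mass of BOD_L removed per day: Q(S₀ − S) = 1380 × 1471 g/m³ = 2030 kg/d.
P_X = Y_obs·Q·(S₀ − S) = 0.1527 × 2030 = 310.0 kg VSS/d.
Carbonaceous O₂ demand = substrate oxidised − cell-mass equivalent = 2030 − 1.42 × 310.0 = 1590 kg O₂/d.

R_O ≈ 1590 kg O₂/d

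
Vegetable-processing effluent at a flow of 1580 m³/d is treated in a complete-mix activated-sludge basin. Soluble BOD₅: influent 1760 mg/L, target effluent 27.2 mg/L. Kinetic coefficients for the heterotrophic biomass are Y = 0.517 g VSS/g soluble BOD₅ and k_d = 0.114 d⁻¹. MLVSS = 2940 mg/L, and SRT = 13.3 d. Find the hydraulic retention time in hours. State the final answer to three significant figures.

τ ≈ 38.7 h

Steady-state biomass mass balance: V·X·(1 + k_d·θ_c) = Y·Q·(S₀ − S)·θ_c, so V = 0.517 × 1580 × (1760 − 27.2) × 13.3 / [2940 × (1 + 0.114 × 13.3)] = 1.88×10^7 / 7398 = 2545 m³.
HRT = V/Q = 2545 m³ / 1580 m³·d⁻¹ = 1.611 d × 24 = 38.66 h.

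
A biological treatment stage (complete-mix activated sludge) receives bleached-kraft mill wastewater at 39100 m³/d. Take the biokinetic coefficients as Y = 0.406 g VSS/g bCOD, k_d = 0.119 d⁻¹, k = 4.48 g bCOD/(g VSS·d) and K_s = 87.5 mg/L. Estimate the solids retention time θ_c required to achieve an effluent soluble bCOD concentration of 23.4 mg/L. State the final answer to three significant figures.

θ_c ≈ 3.78 d

From 1/θ_c = Y·k·S/(K_s + S) − k_d: Y·k·S/(K_s+S) = 0.406 × 4.48 × 23.4 / (87.5 + 23.4) = 0.3838 d⁻¹.
Then 1/θ_c = μ − k_d = 0.3838 − 0.119 = 0.2648 d⁻¹, giving θ_c = 3.777 d.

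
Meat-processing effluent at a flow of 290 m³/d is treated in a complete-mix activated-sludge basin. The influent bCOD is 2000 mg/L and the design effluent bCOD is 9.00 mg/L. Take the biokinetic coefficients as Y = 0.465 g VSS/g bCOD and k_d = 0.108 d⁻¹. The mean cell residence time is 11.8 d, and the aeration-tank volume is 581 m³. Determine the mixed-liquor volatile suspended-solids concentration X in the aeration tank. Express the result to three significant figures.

X ≈ 2400 mg/L

X = Y·Q·ΔS·θ_c / [V·(1 + k_d θ_c)] = 0.465 × 290 × (2000 − 9.00) × 11.8 / [581 × (1 + 0.108 × 11.8)] = 2398 mg/L.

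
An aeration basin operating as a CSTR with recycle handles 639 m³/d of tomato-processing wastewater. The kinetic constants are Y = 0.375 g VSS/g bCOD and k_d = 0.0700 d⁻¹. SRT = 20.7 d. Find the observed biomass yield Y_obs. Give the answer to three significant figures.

Y_obs ≈ 0.153 g VSS/g bCOD

Correct the yield for decay: Y_obs = Y/(1 + k_d θ_c) = 0.375 / (1 + 0.0700 × 20.7) = 0.375 / 2.449 = 0.1531.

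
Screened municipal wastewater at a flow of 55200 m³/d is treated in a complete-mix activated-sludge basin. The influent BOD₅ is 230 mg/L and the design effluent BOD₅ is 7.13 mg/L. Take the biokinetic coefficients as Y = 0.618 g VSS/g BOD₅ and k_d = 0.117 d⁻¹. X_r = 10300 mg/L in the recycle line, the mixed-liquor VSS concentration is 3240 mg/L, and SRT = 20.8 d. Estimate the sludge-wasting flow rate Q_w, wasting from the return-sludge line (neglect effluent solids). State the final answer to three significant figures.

Q_w ≈ 215 m³/d

Rearranging the biomass balance for a CMAS with decay, V = Y·Q·ΔS·θ_c / [X·(1+k_d θ_c)] = 0.618 × 55200 × (230 − 7.13) × 20.8 / [3240 × (1 + 0.117 × 20.8)] = 1.58×10^8 / 11125 = 14215 m³.
θ_c = V·X/(Q_w·X_r) when wasting from the recycle, so Q_w = V·X/(θ_c·X_r) = 14215 × 3240 / (20.8 × 10300) = 215.0 m³/d.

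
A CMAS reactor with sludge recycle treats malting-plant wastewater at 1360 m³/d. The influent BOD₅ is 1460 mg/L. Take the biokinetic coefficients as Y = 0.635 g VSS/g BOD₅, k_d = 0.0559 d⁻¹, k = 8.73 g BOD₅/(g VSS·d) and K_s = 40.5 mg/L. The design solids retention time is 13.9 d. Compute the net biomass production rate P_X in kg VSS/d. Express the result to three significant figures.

P_X ≈ 709 kg VSS/d

For a completely mixed reactor with recycle the Lawrence–McCarty relation gives S = K_s·(1 + k_d·θ_c) / [θ_c·(Y·k − k_d) − 1] = 40.5 × (1 + 0.0559 × 13.9) / [13.9 × (0.635 × 8.73 − 0.0559) − 1] = 71.97 / 75.28 = 0.9560 mg/L.
The observed yield is Y_obs = Y/(1 + k_d·θ_c) = 0.635 / (1 + 0.0559 × 13.9) = 0.635 / 1.777 = 0.3573 g VSS per g BOD₅ removed.
Substrate removed = Q·(S₀ − S) = 1360 m³/d × (1460 − 0.956) g/m³ = 1.98×10^6 g/d = 1984 kg/d.
P_X = Y_obs · Q(S₀ − S) = 0.3573 × 1984 = 709.1 kg VSS/d.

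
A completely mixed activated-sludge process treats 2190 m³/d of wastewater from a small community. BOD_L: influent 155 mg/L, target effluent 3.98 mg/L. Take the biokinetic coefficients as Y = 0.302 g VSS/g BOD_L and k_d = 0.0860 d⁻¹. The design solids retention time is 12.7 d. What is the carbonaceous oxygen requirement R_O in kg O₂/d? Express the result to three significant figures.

R_O ≈ 263 kg O₂/d

Observed yield with endogenous decay: Y_obs = Y / (1 + k_d·θ_c) = 0.302 / (1 + 0.0860 × 12.7) = 0.302 / 2.092 = 0.1443 g VSS/g BOD_L.
Substrate removed = Q·(S₀ − S) = 2190 m³/d × (155 − 3.98) g/m³ = 3.31×10^5 g/d = 330.7 kg/d.
Net sludge production P_X = 0.1443 × 330.7 = 47.74 kg VSS/d.
R_O = Q·(S₀ − S) − 1.42·P_X = 330.7 − 1.42 × 47.74 = 262.9 kg O₂/d.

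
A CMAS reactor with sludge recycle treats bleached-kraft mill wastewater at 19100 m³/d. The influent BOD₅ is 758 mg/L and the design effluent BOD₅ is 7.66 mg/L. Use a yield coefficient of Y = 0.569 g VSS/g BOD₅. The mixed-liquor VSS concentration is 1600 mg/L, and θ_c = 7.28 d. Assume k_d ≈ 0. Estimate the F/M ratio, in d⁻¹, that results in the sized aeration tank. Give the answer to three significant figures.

Biomass mass balance (decay neglected): V·X = Y·Q·(S₀ − S)·θ_c, so V = 0.569 × 19100 × (758 − 7.66) × 7.28 / 1600 = 37104 m³.
Food-to-microorganism ratio F/M = Q S₀ / (V X) = 19100 × 758 / (37104 × 1600) = 0.2439 d⁻¹.

F/M ≈ 0.244 d⁻¹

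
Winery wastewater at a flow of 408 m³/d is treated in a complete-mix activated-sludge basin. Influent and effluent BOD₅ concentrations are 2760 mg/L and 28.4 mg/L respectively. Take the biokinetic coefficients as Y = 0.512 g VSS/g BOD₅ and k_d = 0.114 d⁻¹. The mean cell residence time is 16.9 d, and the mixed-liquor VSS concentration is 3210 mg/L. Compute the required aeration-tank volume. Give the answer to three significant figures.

V ≈ 1030 m³

Steady-state biomass mass balance: V·X·(1 + k_d·θ_c) = Y·Q·(S₀ − S)·θ_c, so V = 0.512 × 408 × (2760 − 28.4) × 16.9 / [3210 × (1 + 0.114 × 16.9)] = 9.64×10^6 / 9394 = 1027 m³.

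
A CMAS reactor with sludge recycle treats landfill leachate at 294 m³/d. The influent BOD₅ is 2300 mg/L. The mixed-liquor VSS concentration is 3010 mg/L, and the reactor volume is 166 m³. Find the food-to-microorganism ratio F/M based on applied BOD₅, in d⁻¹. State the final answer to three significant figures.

F/M ≈ 1.35 d⁻¹

F/M = Q·S₀ / (V·X) = 294 × 2300 / (166.0 × 3010) = 1.353 g BOD₅·(g VSS·d)⁻¹.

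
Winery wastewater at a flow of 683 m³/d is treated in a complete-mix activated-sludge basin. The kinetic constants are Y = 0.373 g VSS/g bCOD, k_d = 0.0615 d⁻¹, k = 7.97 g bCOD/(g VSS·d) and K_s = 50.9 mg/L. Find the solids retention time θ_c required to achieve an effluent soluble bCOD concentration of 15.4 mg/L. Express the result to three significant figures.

At the target effluent, Y k S/(K_s+S) = 0.373×7.97×15.4/66.30 = 0.6905 d⁻¹.
θ_c = 1/(μ − k_d) = 1/(0.6905 − 0.0615) = 1/0.6290 = 1.590 d.

θ_c ≈ 1.59 d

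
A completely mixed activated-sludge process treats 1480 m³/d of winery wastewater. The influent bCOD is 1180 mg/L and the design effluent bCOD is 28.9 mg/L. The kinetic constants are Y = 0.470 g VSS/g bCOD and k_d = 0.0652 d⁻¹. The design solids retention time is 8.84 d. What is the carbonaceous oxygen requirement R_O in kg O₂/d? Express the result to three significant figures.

R_O ≈ 982 kg O₂/d

Observed yield with endogenous decay: Y_obs = Y / (1 + k_d·θ_c) = 0.470 / (1 + 0.0652 × 8.84) = 0.470 / 1.576 = 0.2982 g VSS/g bCOD.
ΔS = 1180 − 28.9 = 1151 mg/L, so the substrate removal rate is 1480 × 1151/1000 = 1704 kg bCOD/d.
P_X = Y_obs·Q·(S₀ − S) = 0.2982 × 1704 = 507.9 kg VSS/d.
R_O = Q·(S₀ − S) − 1.42·P_X = 1704 − 1.42 × 507.9 = 982.3 kg O₂/d.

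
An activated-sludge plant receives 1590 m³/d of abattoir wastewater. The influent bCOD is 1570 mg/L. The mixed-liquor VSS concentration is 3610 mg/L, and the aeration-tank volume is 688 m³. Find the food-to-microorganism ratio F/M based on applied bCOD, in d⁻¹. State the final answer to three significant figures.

F/M ≈ 1.01 d⁻¹

F/M = applied load / biomass = Q·S₀/(V·X) = 1590 × 1570 / (688.0 × 3610) = 1.005 d⁻¹.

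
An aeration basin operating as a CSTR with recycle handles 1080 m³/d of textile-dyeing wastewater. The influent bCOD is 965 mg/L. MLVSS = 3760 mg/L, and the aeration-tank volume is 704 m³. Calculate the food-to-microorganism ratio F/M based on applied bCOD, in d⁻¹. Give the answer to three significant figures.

F/M ≈ 0.394 d⁻¹

F/M = applied load / biomass = Q·S₀/(V·X) = 1080 × 965 / (704.0 × 3760) = 0.3937 d⁻¹.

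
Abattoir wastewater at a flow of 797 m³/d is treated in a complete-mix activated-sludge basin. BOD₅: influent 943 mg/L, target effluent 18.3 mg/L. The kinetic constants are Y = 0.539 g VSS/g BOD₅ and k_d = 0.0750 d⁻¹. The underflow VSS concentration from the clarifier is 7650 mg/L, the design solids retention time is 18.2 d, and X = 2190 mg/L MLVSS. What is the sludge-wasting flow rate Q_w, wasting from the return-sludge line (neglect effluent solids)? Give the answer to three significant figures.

Steady-state biomass mass balance: V·X·(1 + k_d·θ_c) = Y·Q·(S₀ − S)·θ_c, so V = 0.539 × 797 × (943 − 18.3) × 18.2 / [2190 × (1 + 0.0750 × 18.2)] = 7.23×10^6 / 5179 = 1396 m³.
Wasting from the return line (neglecting effluent solids): Q_w = V·X / (θ_c·X_r) = 1396 × 2190 / (18.2 × 7650) = 21.96 m³/d.

Q_w ≈ 22.0 m³/d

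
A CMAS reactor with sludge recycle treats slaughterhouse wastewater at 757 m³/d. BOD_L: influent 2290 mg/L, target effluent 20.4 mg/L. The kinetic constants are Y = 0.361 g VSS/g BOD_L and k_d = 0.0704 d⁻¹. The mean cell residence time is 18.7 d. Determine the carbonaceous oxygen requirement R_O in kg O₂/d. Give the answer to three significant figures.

R_O ≈ 1340 kg O₂/d

Correct the yield for decay: Y_obs = Y/(1 + k_d θ_c) = 0.361 / (1 + 0.0704 × 18.7) = 0.361 / 2.316 = 0.1558.
Mass of BOD_L removed per day: Q(S₀ − S) = 757 × 2270 g/m³ = 1718 kg/d.
Net sludge production P_X = 0.1558 × 1718 = 267.7 kg VSS/d.
Carbonaceous O₂ demand = substrate oxidised − cell-mass equivalent = 1718 − 1.42 × 267.7 = 1338 kg O₂/d.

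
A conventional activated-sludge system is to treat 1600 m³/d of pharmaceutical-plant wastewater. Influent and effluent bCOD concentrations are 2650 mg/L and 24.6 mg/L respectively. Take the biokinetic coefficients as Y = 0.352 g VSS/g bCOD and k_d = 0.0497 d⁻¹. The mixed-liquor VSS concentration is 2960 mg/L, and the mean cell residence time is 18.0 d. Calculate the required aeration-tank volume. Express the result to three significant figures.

Steady-state biomass mass balance: V·X·(1 + k_d·θ_c) = Y·Q·(S₀ − S)·θ_c, so V = 0.352 × 1600 × (2650 − 24.6) × 18.0 / [2960 × (1 + 0.0497 × 18.0)] = 2.66×10^7 / 5608 = 4746 m³.

V ≈ 4750 m³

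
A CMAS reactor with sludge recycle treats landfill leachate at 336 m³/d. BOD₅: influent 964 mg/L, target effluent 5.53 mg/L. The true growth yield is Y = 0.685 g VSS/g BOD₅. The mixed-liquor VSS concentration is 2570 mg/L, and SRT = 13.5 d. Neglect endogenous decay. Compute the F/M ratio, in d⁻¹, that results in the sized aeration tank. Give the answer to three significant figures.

F/M ≈ 0.109 d⁻¹

Biomass mass balance (decay neglected): V·X = Y·Q·(S₀ − S)·θ_c, so V = 0.685 × 336 × (964 − 5.53) × 13.5 / 2570 = 1159 m³.
Food-to-microorganism ratio F/M = Q S₀ / (V X) = 336 × 964 / (1159 × 2570) = 0.1088 d⁻¹.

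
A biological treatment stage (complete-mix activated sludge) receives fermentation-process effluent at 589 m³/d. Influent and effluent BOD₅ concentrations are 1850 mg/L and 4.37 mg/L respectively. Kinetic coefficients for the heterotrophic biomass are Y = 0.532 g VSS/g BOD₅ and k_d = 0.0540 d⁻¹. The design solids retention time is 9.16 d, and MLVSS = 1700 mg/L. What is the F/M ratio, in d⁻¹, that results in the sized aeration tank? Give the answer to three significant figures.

F/M ≈ 0.307 d⁻¹

Rearranging the biomass balance for a CMAS with decay, V = Y·Q·ΔS·θ_c / [X·(1+k_d θ_c)] = 0.532 × 589 × (1850 − 4.37) × 9.16 / [1700 × (1 + 0.0540 × 9.16)] = 5.3×10^6 / 2541 = 2085 m³.
F/M = applied load / biomass = Q·S₀/(V·X) = 589 × 1850 / (2085 × 1700) = 0.3074 d⁻¹.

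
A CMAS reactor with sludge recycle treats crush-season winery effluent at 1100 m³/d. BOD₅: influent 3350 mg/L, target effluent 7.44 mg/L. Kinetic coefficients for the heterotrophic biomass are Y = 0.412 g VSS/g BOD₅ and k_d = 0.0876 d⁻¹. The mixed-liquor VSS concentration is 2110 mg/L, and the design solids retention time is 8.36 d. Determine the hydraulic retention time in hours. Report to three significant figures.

From the SRT design equation V = Y Q (S₀−S) θ_c / [X (1 + k_d θ_c)] = 0.412 × 1100 × (3350 − 7.44) × 8.36 / [2110 × (1 + 0.0876 × 8.36)] = 1.27×10^7 / 3655 = 3465 m³.
τ = V/Q = 3465/1100 = 3.150 d, or 75.59 h.

τ ≈ 75.6 h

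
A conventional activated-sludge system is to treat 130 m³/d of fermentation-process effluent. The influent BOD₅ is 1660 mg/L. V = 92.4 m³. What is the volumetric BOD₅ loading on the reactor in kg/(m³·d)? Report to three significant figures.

L_v ≈ 2.34 kg BOD₅/(m³·d)

L_v = Q S₀ / V = 130 × 1660 × 10⁻³ / 92.40 = 2.335 kg/(m³·d).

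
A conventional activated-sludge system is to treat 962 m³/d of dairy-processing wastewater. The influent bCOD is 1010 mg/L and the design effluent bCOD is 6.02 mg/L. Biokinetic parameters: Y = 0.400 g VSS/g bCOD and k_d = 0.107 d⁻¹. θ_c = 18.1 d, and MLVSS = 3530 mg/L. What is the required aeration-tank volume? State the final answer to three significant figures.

V ≈ 675 m³

Rearranging the biomass balance for a CMAS with decay, V = Y·Q·ΔS·θ_c / [X·(1+k_d θ_c)] = 0.400 × 962 × (1010 − 6.02) × 18.1 / [3530 × (1 + 0.107 × 18.1)] = 6.99×10^6 / 10367 = 674.5 m³.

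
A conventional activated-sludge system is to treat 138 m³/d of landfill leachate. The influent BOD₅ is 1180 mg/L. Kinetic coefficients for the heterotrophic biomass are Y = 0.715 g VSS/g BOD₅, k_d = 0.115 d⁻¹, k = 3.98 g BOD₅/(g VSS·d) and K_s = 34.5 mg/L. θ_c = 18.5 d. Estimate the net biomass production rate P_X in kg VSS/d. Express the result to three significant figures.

P_X ≈ 37.2 kg VSS/d

For a completely mixed reactor with recycle the Lawrence–McCarty relation gives S = K_s·(1 + k_d·θ_c) / [θ_c·(Y·k − k_d) − 1] = 34.5 × (1 + 0.115 × 18.5) / [18.5 × (0.715 × 3.98 − 0.115) − 1] = 107.9 / 49.52 = 2.179 mg/L.
Correct the yield for decay: Y_obs = Y/(1 + k_d θ_c) = 0.715 / (1 + 0.115 × 18.5) = 0.715 / 3.127 = 0.2286.
Q·(S₀ − S) = 138 × (1180 − 2.18) × 10⁻³ = 162.5 kg/d removed.
Biomass produced: P_X = Y_obs·Q·ΔS = 0.2286 × 162.5 ≈ 37.16 kg VSS/d.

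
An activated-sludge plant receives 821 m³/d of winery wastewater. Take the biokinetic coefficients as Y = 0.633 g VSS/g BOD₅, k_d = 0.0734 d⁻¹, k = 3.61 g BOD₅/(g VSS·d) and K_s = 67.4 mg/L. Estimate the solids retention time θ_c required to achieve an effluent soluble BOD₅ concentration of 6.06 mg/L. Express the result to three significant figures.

Specific growth rate at S = 6.06 mg/L: μ = YkS/(K_s+S) = 0.633·3.61·6.06/(67.4+6.06) = 0.1885 d⁻¹.
θ_c = 1/(μ − k_d) = 1/(0.1885 − 0.0734) = 1/0.1151 = 8.687 d.

θ_c ≈ 8.69 d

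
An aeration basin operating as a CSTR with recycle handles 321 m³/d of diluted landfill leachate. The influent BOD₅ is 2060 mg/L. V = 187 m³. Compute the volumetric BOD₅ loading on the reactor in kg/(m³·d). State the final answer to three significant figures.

L_v = Q S₀ / V = 321 × 2060 × 10⁻³ / 187.0 = 3.536 kg/(m³·d).

L_v ≈ 3.54 kg BOD₅/(m³·d)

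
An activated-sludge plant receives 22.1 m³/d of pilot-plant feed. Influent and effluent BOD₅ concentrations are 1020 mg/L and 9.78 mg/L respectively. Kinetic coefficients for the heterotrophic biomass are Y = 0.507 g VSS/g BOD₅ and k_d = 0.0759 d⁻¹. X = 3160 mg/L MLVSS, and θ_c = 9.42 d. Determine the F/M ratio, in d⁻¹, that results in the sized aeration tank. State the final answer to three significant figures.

From the SRT design equation V = Y Q (S₀−S) θ_c / [X (1 + k_d θ_c)] = 0.507 × 22.1 × (1020 − 9.78) × 9.42 / [3160 × (1 + 0.0759 × 9.42)] = 1.07×10^5 / 5419 = 19.68 m³.
F/M = applied load / biomass = Q·S₀/(V·X) = 22.1 × 1020 / (19.68 × 3160) = 0.3626 d⁻¹.

F/M ≈ 0.363 d⁻¹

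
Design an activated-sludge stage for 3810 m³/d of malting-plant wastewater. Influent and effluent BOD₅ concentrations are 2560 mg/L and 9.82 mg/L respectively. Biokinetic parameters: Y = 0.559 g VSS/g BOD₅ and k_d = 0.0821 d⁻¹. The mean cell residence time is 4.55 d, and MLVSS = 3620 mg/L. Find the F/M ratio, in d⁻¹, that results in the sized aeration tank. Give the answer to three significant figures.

F/M ≈ 0.542 d⁻¹

From the SRT design equation V = Y Q (S₀−S) θ_c / [X (1 + k_d θ_c)] = 0.559 × 3810 × (2560 − 9.82) × 4.55 / [3620 × (1 + 0.0821 × 4.55)] = 2.47×10^7 / 4972 = 4970 m³.
F/M = applied load / biomass = Q·S₀/(V·X) = 3810 × 2560 / (4970 × 3620) = 0.5421 d⁻¹.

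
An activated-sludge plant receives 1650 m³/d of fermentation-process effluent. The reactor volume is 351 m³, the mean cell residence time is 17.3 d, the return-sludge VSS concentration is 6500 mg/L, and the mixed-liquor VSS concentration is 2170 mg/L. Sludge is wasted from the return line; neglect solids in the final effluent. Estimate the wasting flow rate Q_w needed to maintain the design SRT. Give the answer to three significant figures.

Q_w ≈ 6.77 m³/d

θ_c = V·X/(Q_w·X_r) when wasting from the recycle, so Q_w = V·X/(θ_c·X_r) = 351.0 × 2170 / (17.3 × 6500) = 6.773 m³/d.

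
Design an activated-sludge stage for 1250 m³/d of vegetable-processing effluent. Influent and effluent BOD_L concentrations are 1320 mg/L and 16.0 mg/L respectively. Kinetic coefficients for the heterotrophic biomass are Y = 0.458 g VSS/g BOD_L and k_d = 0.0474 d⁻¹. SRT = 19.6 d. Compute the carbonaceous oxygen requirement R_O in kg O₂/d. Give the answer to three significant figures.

R_O ≈ 1080 kg O₂/d

Observed yield with endogenous decay: Y_obs = Y / (1 + k_d·θ_c) = 0.458 / (1 + 0.0474 × 19.6) = 0.458 / 1.929 = 0.2374 g VSS/g BOD_L.
Mass of BOD_L removed per day: Q(S₀ − S) = 1250 × 1304 g/m³ = 1630 kg/d.
P_X = Y_obs·Q·(S₀ − S) = 0.2374 × 1630 = 387.0 kg VSS/d.
R_O = Q·ΔS − 1.42 P_X = 1630 − 549.5 = 1080 kg O₂/d.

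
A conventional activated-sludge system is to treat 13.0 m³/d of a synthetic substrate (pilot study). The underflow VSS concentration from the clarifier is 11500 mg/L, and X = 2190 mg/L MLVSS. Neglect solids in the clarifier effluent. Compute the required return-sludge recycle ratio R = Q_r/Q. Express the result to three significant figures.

R = Q_r/Q = X/(X_r − X) = 2190 / (11500 − 2190) = 0.2352.

R ≈ 0.235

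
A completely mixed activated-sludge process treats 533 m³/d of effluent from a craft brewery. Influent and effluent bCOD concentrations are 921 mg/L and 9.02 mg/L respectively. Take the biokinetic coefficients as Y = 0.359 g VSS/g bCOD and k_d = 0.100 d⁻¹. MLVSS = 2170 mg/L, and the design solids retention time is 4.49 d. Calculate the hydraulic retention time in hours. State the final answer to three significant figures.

From the SRT design equation V = Y Q (S₀−S) θ_c / [X (1 + k_d θ_c)] = 0.359 × 533 × (921 − 9.02) × 4.49 / [2170 × (1 + 0.100 × 4.49)] = 7.84×10^5 / 3144 = 249.2 m³.
Hydraulic retention time τ = V/Q = 249.2 / 533 = 0.4675 d = 11.22 h.

τ ≈ 11.2 h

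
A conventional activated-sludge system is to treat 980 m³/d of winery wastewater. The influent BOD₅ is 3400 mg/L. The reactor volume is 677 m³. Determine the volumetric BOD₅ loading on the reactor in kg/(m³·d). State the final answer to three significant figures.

Volumetric loading L_v = Q·S₀ / V = 980 × 3400 g/m³ / 677.0 m³ = 4922 g/(m³·d) = 4.922 kg BOD₅/(m³·d).

L_v ≈ 4.92 kg BOD₅/(m³·d)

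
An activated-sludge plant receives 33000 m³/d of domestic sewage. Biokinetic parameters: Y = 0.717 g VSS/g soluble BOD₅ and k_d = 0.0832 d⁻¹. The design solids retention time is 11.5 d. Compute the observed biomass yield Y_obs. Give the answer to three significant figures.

Observed yield with endogenous decay: Y_obs = Y / (1 + k_d·θ_c) = 0.717 / (1 + 0.0832 × 11.5) = 0.717 / 1.957 = 0.3664 g VSS/g soluble BOD₅.

Y_obs ≈ 0.366 g VSS/g soluble BOD₅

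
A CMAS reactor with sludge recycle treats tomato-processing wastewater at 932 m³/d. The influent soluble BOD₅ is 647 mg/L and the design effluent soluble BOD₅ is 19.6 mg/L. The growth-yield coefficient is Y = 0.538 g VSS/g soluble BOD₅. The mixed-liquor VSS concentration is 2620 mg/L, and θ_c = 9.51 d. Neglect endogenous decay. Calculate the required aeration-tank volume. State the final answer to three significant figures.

With k_d = 0 the design equation reduces to V = Y Q (S₀−S) θ_c / X = 0.538 × 932 × (647 − 19.6) × 9.51 / 2620 = 1142 m³.

V ≈ 1140 m³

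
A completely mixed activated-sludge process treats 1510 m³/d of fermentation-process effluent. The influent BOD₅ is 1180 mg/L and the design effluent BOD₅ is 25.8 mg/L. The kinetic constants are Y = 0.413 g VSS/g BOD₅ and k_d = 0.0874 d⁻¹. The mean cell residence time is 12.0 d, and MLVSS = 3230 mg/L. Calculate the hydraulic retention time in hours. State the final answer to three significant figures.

Rearranging the biomass balance for a CMAS with decay, V = Y·Q·ΔS·θ_c / [X·(1+k_d θ_c)] = 0.413 × 1510 × (1180 − 25.8) × 12.0 / [3230 × (1 + 0.0874 × 12.0)] = 8.64×10^6 / 6618 = 1305 m³.
Hydraulic retention time τ = V/Q = 1305 / 1510 = 0.8644 d = 20.75 h.

τ ≈ 20.7 h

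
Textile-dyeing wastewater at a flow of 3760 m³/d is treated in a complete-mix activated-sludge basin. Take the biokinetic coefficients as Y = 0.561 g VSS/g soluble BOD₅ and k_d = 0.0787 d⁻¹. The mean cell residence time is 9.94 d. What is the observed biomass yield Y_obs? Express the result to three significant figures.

Correct the yield for decay: Y_obs = Y/(1 + k_d θ_c) = 0.561 / (1 + 0.0787 × 9.94) = 0.561 / 1.782 = 0.3148.

Y_obs ≈ 0.315 g VSS/g soluble BOD₅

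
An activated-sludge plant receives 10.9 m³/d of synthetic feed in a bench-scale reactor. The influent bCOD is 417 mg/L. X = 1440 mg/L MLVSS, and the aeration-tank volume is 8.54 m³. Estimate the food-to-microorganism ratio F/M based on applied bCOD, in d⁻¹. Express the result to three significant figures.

F/M = applied load / biomass = Q·S₀/(V·X) = 10.9 × 417 / (8.540 × 1440) = 0.3696 d⁻¹.

F/M ≈ 0.370 d⁻¹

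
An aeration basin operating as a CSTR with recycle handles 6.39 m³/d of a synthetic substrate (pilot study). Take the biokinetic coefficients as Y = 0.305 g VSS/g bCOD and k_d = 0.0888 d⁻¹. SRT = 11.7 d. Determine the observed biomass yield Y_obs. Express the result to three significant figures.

Y_obs = Y / (1 + k_d θ_c) = 0.305 / (1 + 0.0888 × 11.7) = 0.305 / 2.039 = 0.1496.

Y_obs ≈ 0.150 g VSS/g bCOD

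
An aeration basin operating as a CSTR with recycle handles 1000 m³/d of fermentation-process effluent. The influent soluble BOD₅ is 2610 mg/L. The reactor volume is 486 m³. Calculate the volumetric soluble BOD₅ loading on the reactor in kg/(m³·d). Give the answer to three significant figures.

L_v ≈ 5.37 kg soluble BOD₅/(m³·d)

L_v = Q S₀ / V = 1000 × 2610 × 10⁻³ / 486.0 = 5.370 kg/(m³·d).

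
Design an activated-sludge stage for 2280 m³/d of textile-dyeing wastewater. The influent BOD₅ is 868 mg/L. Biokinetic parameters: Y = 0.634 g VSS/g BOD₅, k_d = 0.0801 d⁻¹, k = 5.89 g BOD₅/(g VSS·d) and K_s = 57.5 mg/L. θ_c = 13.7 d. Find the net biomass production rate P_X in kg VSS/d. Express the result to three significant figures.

P_X ≈ 597 kg VSS/d

Effluent substrate depends only on kinetics and SRT: S = K_s(1 + k_d θ_c) / [θ_c(Yk − k_d) − 1] = 57.5 × (1 + 0.0801 × 13.7) / [13.7 × (0.634 × 5.89 − 0.0801) − 1] = 120.6 / 49.06 = 2.458 mg/L.
Observed yield with endogenous decay: Y_obs = Y / (1 + k_d·θ_c) = 0.634 / (1 + 0.0801 × 13.7) = 0.634 / 2.097 = 0.3023 g VSS/g BOD₅.
Substrate removed = Q·(S₀ − S) = 2280 m³/d × (868 − 2.46) g/m³ = 1.97×10^6 g/d = 1973 kg/d.
P_X = Y_obs · Q(S₀ − S) = 0.3023 × 1973 = 596.5 kg VSS/d.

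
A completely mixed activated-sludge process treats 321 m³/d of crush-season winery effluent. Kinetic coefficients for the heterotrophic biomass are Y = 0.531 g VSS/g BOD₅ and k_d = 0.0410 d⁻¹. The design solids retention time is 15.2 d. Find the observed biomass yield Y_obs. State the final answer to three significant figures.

Correct the yield for decay: Y_obs = Y/(1 + k_d θ_c) = 0.531 / (1 + 0.0410 × 15.2) = 0.531 / 1.623 = 0.3271.

Y_obs ≈ 0.327 g VSS/g BOD₅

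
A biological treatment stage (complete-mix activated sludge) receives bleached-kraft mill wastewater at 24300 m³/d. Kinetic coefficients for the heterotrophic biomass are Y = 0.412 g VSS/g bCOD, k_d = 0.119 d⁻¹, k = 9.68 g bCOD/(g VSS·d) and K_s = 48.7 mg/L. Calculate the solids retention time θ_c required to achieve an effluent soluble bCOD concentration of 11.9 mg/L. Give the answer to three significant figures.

θ_c ≈ 1.51 d

Specific growth rate at S = 11.9 mg/L: μ = YkS/(K_s+S) = 0.412·9.68·11.9/(48.7+11.9) = 0.7832 d⁻¹.
1/θ_c = 0.7832 − 0.119 = 0.6642 d⁻¹, so θ_c = 1.506 d.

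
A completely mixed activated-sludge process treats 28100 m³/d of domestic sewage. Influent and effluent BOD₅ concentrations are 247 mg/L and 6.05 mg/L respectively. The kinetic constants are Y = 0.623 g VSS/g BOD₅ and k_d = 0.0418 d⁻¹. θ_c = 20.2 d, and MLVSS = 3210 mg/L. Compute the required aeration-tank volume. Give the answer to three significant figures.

Rearranging the biomass balance for a CMAS with decay, V = Y·Q·ΔS·θ_c / [X·(1+k_d θ_c)] = 0.623 × 28100 × (247 − 6.05) × 20.2 / [3210 × (1 + 0.0418 × 20.2)] = 8.52×10^7 / 5920 = 14392 m³.

V ≈ 14400 m³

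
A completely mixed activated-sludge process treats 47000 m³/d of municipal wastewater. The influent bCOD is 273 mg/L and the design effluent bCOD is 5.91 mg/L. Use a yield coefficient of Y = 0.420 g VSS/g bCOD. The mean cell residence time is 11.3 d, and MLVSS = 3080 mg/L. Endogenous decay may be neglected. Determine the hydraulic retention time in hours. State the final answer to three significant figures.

Biomass mass balance (decay neglected): V·X = Y·Q·(S₀ − S)·θ_c, so V = 0.420 × 47000 × (273 − 5.91) × 11.3 / 3080 = 19343 m³.
HRT = V/Q = 19343 m³ / 47000 m³·d⁻¹ = 0.4116 d × 24 = 9.877 h.

τ ≈ 9.88 h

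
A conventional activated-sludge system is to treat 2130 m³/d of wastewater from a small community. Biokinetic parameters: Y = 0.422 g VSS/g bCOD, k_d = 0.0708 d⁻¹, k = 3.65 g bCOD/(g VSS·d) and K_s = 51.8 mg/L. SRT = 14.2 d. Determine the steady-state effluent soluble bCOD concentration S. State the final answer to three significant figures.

S ≈ 5.23 mg/L

From the Monod/SRT balance for a CMAS, S = K_s·(1+k_d θ_c)/[θ_c·(Y k − k_d) − 1] = 51.8 × (1 + 0.0708 × 14.2) / [14.2 × (0.422 × 3.65 − 0.0708) − 1] = 103.9 / 19.87 = 5.229 mg/L.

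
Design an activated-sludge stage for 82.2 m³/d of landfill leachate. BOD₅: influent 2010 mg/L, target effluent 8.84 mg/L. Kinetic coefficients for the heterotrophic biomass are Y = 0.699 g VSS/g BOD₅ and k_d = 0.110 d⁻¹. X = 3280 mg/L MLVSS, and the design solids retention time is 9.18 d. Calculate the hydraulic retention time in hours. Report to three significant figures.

τ ≈ 46.8 h

From the SRT design equation V = Y Q (S₀−S) θ_c / [X (1 + k_d θ_c)] = 0.699 × 82.2 × (2010 − 8.84) × 9.18 / [3280 × (1 + 0.110 × 9.18)] = 1.06×10^6 / 6592 = 160.1 m³.
Hydraulic retention time τ = V/Q = 160.1 / 82.2 = 1.948 d = 46.75 h.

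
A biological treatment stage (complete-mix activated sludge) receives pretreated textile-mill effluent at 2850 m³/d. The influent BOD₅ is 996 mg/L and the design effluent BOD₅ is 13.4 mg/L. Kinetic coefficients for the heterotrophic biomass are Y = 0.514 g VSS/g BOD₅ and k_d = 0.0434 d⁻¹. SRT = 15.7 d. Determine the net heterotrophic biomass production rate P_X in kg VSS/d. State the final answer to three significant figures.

P_X ≈ 856 kg VSS/d

Correct the yield for decay: Y_obs = Y/(1 + k_d θ_c) = 0.514 / (1 + 0.0434 × 15.7) = 0.514 / 1.681 = 0.3057.
Substrate removed = Q·(S₀ − S) = 2850 m³/d × (996 − 13.4) g/m³ = 2.8×10^6 g/d = 2800 kg/d.
So the net sludge growth is P_X = 0.3057 × 2800 = 856.1 kg VSS/d.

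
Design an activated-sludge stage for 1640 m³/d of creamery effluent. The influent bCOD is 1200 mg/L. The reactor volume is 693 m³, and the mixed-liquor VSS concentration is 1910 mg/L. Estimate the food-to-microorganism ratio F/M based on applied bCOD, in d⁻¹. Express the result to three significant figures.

F/M ≈ 1.49 d⁻¹

F/M = applied load / biomass = Q·S₀/(V·X) = 1640 × 1200 / (693.0 × 1910) = 1.487 d⁻¹.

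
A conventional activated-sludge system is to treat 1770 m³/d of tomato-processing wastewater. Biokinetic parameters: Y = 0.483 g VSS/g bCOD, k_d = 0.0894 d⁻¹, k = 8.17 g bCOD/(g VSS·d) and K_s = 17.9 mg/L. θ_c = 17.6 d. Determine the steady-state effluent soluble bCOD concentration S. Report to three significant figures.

S ≈ 0.689 mg/L

For a completely mixed reactor with recycle the Lawrence–McCarty relation gives S = K_s·(1 + k_d·θ_c) / [θ_c·(Y·k − k_d) − 1] = 17.9 × (1 + 0.0894 × 17.6) / [17.6 × (0.483 × 8.17 − 0.0894) − 1] = 46.06 / 66.88 = 0.6888 mg/L.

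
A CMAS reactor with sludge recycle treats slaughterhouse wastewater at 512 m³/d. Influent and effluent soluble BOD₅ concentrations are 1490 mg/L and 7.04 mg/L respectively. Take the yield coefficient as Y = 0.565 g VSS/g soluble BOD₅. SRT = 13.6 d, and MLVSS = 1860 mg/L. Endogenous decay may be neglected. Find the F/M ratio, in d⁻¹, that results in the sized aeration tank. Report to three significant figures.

Biomass mass balance (decay neglected): V·X = Y·Q·(S₀ − S)·θ_c, so V = 0.565 × 512 × (1490 − 7.04) × 13.6 / 1860 = 3137 m³.
F/M = Q·S₀ / (V·X) = 512 × 1490 / (3137 × 1860) = 0.1308 g soluble BOD₅·(g VSS·d)⁻¹.

F/M ≈ 0.131 d⁻¹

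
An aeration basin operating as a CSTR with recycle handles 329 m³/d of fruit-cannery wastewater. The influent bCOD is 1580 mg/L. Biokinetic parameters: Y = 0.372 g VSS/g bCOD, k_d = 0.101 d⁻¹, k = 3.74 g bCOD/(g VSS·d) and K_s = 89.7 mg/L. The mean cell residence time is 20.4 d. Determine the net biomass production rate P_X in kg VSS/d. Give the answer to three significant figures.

P_X ≈ 62.8 kg VSS/d

Effluent substrate depends only on kinetics and SRT: S = K_s(1 + k_d θ_c) / [θ_c(Yk − k_d) − 1] = 89.7 × (1 + 0.101 × 20.4) / [20.4 × (0.372 × 3.74 − 0.101) − 1] = 274.5 / 25.32 = 10.84 mg/L.
The observed yield is Y_obs = Y/(1 + k_d·θ_c) = 0.372 / (1 + 0.101 × 20.4) = 0.372 / 3.060 = 0.1216 g VSS per g bCOD removed.
Q·(S₀ − S) = 329 × (1580 − 10.8) × 10⁻³ = 516.3 kg/d removed.
Net biomass production P_X = Y_obs × Q·(S₀ − S) = 0.1216 × 516.3 = 62.75 kg VSS/d.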